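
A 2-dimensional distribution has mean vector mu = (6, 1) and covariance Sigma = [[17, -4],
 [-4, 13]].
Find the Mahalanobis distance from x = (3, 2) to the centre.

Step 1 — centre the observation: (x - mu) = (-3, 1).

Step 2 — invert Sigma. det(Sigma) = 17·13 - (-4)² = 205.
  Sigma^{-1} = (1/det) · [[d, -b], [-b, a]] = [[0.0634, 0.0195],
 [0.0195, 0.0829]].

Step 3 — form the quadratic (x - mu)^T · Sigma^{-1} · (x - mu):
  Sigma^{-1} · (x - mu) = (-0.1707, 0.0244).
  (x - mu)^T · [Sigma^{-1} · (x - mu)] = (-3)·(-0.1707) + (1)·(0.0244) = 0.5366.

Step 4 — take square root: d = √(0.5366) ≈ 0.7325.

d(x, mu) = √(0.5366) ≈ 0.7325


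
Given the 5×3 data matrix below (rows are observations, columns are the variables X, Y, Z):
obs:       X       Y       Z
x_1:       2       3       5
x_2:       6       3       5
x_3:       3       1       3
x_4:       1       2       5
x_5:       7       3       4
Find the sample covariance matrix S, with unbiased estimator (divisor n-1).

Step 1 — column means:
  mean(X) = (2 + 6 + 3 + 1 + 7) / 5 = 19/5 = 3.8
  mean(Y) = (3 + 3 + 1 + 2 + 3) / 5 = 12/5 = 2.4
  mean(Z) = (5 + 5 + 3 + 5 + 4) / 5 = 22/5 = 4.4

Step 2 — sample covariance S[i,j] = (1/(n-1)) · Σ_k (x_{k,i} - mean_i) · (x_{k,j} - mean_j), with n-1 = 4.
  S[X,X] = ((-1.8)·(-1.8) + (2.2)·(2.2) + (-0.8)·(-0.8) + (-2.8)·(-2.8) + (3.2)·(3.2)) / 4 = 26.8/4 = 6.7
  S[X,Y] = ((-1.8)·(0.6) + (2.2)·(0.6) + (-0.8)·(-1.4) + (-2.8)·(-0.4) + (3.2)·(0.6)) / 4 = 4.4/4 = 1.1
  S[X,Z] = ((-1.8)·(0.6) + (2.2)·(0.6) + (-0.8)·(-1.4) + (-2.8)·(0.6) + (3.2)·(-0.4)) / 4 = -1.6/4 = -0.4
  S[Y,Y] = ((0.6)·(0.6) + (0.6)·(0.6) + (-1.4)·(-1.4) + (-0.4)·(-0.4) + (0.6)·(0.6)) / 4 = 3.2/4 = 0.8
  S[Y,Z] = ((0.6)·(0.6) + (0.6)·(0.6) + (-1.4)·(-1.4) + (-0.4)·(0.6) + (0.6)·(-0.4)) / 4 = 2.2/4 = 0.55
  S[Z,Z] = ((0.6)·(0.6) + (0.6)·(0.6) + (-1.4)·(-1.4) + (0.6)·(0.6) + (-0.4)·(-0.4)) / 4 = 3.2/4 = 0.8

S is symmetric (S[j,i] = S[i,j]). Assembling:

S = [[6.7, 1.1, -0.4],
 [1.1, 0.8, 0.55],
 [-0.4, 0.55, 0.8]]


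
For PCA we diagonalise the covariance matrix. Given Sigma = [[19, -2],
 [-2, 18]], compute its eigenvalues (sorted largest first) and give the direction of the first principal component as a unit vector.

Step 1 — characteristic polynomial of 2×2 Sigma:
  det(Sigma - λI) = λ² - trace · λ + det = 0.
  trace = 19 + 18 = 37, det = 19·18 - (-2)² = 338.
Step 2 — discriminant:
  Δ = trace² - 4·det = 1369 - 1352 = 17.
Step 3 — eigenvalues:
  λ = (trace ± √Δ)/2 = (37 ± 4.1231)/2,
  λ_1 = 20.5616,  λ_2 = 16.4384.

Step 4 — unit eigenvector for λ_1: solve (Sigma - λ_1 I)v = 0. First row:
  (19 - 20.5616)·v_x + (-2)·v_y = 0, i.e. (-1.5616)·v_x + (-2)·v_y = 0,
  so v ∝ (b, λ_1 - a) = (-2, 1.5616); multiply by -1 so the first entry is positive: u = (2, -1.5616).
  ||u|| = √((2)² + (-1.5616)²) = √(6.4384) ≈ 2.5374,
  v_1 = u/||u|| ≈ (0.7882, -0.6154) (||v_1|| = 1).

λ_1 = 20.5616,  λ_2 = 16.4384;  v_1 ≈ (0.7882, -0.6154)


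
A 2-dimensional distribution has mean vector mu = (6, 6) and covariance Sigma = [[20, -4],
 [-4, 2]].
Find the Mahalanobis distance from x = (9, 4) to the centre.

Step 1 — centre the observation: (x - mu) = (3, -2).

Step 2 — invert Sigma. det(Sigma) = 20·2 - (-4)² = 24.
  Sigma^{-1} = (1/det) · [[d, -b], [-b, a]] = [[0.0833, 0.1667],
 [0.1667, 0.8333]].

Step 3 — form the quadratic (x - mu)^T · Sigma^{-1} · (x - mu):
  Sigma^{-1} · (x - mu) = (-0.0833, -1.1667).
  (x - mu)^T · [Sigma^{-1} · (x - mu)] = (3)·(-0.0833) + (-2)·(-1.1667) = 2.0833.

Step 4 — take square root: d = √(2.0833) ≈ 1.4434.

d(x, mu) = √(2.0833) ≈ 1.4434


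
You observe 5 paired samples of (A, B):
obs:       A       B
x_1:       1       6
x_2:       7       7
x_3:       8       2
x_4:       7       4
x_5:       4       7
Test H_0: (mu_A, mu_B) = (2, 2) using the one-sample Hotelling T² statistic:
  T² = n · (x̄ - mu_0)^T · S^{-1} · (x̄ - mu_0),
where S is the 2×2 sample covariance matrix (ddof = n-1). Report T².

Step 1 — sample mean vector:
  mean(A) = (1 + 7 + 8 + 7 + 4) / 5 = 27/5 = 5.4
  mean(B) = (6 + 7 + 2 + 4 + 7) / 5 = 26/5 = 5.2
  x̄ = (5.4, 5.2),  deviation x̄ - mu_0 = (5.4, 5.2) - (2, 2) = (3.4, 3.2).

Step 2 — sample covariance matrix, S[i,j] = (1/(n-1)) · Σ_k (x_{k,i} - mean_i) · (x_{k,j} - mean_j), divisor n-1 = 4:
  S[A,A] = ((-4.4)·(-4.4) + (1.6)·(1.6) + (2.6)·(2.6) + (1.6)·(1.6) + (-1.4)·(-1.4)) / 4 = 33.2/4 = 8.3
  S[A,B] = ((-4.4)·(0.8) + (1.6)·(1.8) + (2.6)·(-3.2) + (1.6)·(-1.2) + (-1.4)·(1.8)) / 4 = -13.4/4 = -3.35
  S[B,B] = ((0.8)·(0.8) + (1.8)·(1.8) + (-3.2)·(-3.2) + (-1.2)·(-1.2) + (1.8)·(1.8)) / 4 = 18.8/4 = 4.7
  S = [[8.3, -3.35],
 [-3.35, 4.7]].

Step 3 — invert S. det(S) = 8.3·4.7 - (-3.35)² = 27.7875.
  S^{-1} = (1/det) · [[d, -b], [-b, a]] = [[0.1691, 0.1206],
 [0.1206, 0.2987]].

Step 4 — quadratic form (x̄ - mu_0)^T · S^{-1} · (x̄ - mu_0):
  S^{-1} · (x̄ - mu_0) = (0.9609, 1.3657),
  (x̄ - mu_0)^T · [...] = (3.4)·(0.9609) + (3.2)·(1.3657) = 7.6372.

Step 5 — scale by n: T² = 5 · 7.6372 = 38.1862.

T² ≈ 38.1862


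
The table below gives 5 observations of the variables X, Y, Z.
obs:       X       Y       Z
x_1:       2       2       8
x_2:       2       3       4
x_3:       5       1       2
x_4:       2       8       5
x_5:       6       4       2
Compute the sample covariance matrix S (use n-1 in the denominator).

Step 1 — column means:
  mean(X) = (2 + 2 + 5 + 2 + 6) / 5 = 17/5 = 3.4
  mean(Y) = (2 + 3 + 1 + 8 + 4) / 5 = 18/5 = 3.6
  mean(Z) = (8 + 4 + 2 + 5 + 2) / 5 = 21/5 = 4.2

Step 2 — sample covariance S[i,j] = (1/(n-1)) · Σ_k (x_{k,i} - mean_i) · (x_{k,j} - mean_j), with n-1 = 4.
  S[X,X] = ((-1.4)·(-1.4) + (-1.4)·(-1.4) + (1.6)·(1.6) + (-1.4)·(-1.4) + (2.6)·(2.6)) / 4 = 15.2/4 = 3.8
  S[X,Y] = ((-1.4)·(-1.6) + (-1.4)·(-0.6) + (1.6)·(-2.6) + (-1.4)·(4.4) + (2.6)·(0.4)) / 4 = -6.2/4 = -1.55
  S[X,Z] = ((-1.4)·(3.8) + (-1.4)·(-0.2) + (1.6)·(-2.2) + (-1.4)·(0.8) + (2.6)·(-2.2)) / 4 = -15.4/4 = -3.85
  S[Y,Y] = ((-1.6)·(-1.6) + (-0.6)·(-0.6) + (-2.6)·(-2.6) + (4.4)·(4.4) + (0.4)·(0.4)) / 4 = 29.2/4 = 7.3
  S[Y,Z] = ((-1.6)·(3.8) + (-0.6)·(-0.2) + (-2.6)·(-2.2) + (4.4)·(0.8) + (0.4)·(-2.2)) / 4 = 2.4/4 = 0.6
  S[Z,Z] = ((3.8)·(3.8) + (-0.2)·(-0.2) + (-2.2)·(-2.2) + (0.8)·(0.8) + (-2.2)·(-2.2)) / 4 = 24.8/4 = 6.2

S is symmetric (S[j,i] = S[i,j]). Assembling:

S = [[3.8, -1.55, -3.85],
 [-1.55, 7.3, 0.6],
 [-3.85, 0.6, 6.2]]


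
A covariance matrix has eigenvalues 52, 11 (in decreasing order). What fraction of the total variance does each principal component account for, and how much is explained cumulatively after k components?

Step 1 — total variance = trace(Sigma) = Σ λ_i = 52 + 11 = 63.

Step 2 — fraction explained by component i = λ_i / Σ λ:
  PC1: 52/63 = 0.8254
  PC2: 11/63 = 0.1746

Step 3 — cumulative fraction after k components = (λ_1 + ... + λ_k) / Σ λ:
  k = 1: 52/63 = 0.8254
  k = 2: (52 + 11)/63 = 63/63 = 1

Summary (fraction, with percent):

explained: PC1 0.8254 (82.54%), PC2 0.1746 (17.46%);  cumulative: 0.8254, 1


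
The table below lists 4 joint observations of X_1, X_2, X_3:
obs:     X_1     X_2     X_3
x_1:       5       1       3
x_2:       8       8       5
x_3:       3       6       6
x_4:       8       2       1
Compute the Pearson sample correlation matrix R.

Step 1 — column means:
  mean(X_1) = (5 + 8 + 3 + 8) / 4 = 24/4 = 6
  mean(X_2) = (1 + 8 + 6 + 2) / 4 = 17/4 = 4.25
  mean(X_3) = (3 + 5 + 6 + 1) / 4 = 15/4 = 3.75

Step 2 — sample variances and covariances s[i,j] = (1/(n-1)) · Σ_k (x_{k,i} - mean_i) · (x_{k,j} - mean_j), with n-1 = 3:
  s[X_1,X_1] = ((-1)·(-1) + (2)·(2) + (-3)·(-3) + (2)·(2)) / 3 = 18/3 = 6
  s[X_1,X_2] = ((-1)·(-3.25) + (2)·(3.75) + (-3)·(1.75) + (2)·(-2.25)) / 3 = 1/3 = 0.3333
  s[X_1,X_3] = ((-1)·(-0.75) + (2)·(1.25) + (-3)·(2.25) + (2)·(-2.75)) / 3 = -9/3 = -3
  s[X_2,X_2] = ((-3.25)·(-3.25) + (3.75)·(3.75) + (1.75)·(1.75) + (-2.25)·(-2.25)) / 3 = 32.75/3 = 10.9167
  s[X_2,X_3] = ((-3.25)·(-0.75) + (3.75)·(1.25) + (1.75)·(2.25) + (-2.25)·(-2.75)) / 3 = 17.25/3 = 5.75
  s[X_3,X_3] = ((-0.75)·(-0.75) + (1.25)·(1.25) + (2.25)·(2.25) + (-2.75)·(-2.75)) / 3 = 14.75/3 = 4.9167
  Sample standard deviations s_i = √(s[i,i]):
  s(X_1) = √(6) = 2.4495
  s(X_2) = √(10.9167) = 3.304
  s(X_3) = √(4.9167) = 2.2174

Step 3 — r_{ij} = s_{ij} / (s_i · s_j):
  r[X_1,X_1] = 1 (diagonal).
  r[X_1,X_2] = 0.3333 / (2.4495 · 3.304) = 0.3333 / 8.0932 = 0.0412
  r[X_1,X_3] = -3 / (2.4495 · 2.2174) = -3 / 5.4314 = -0.5523
  r[X_2,X_2] = 1 (diagonal).
  r[X_2,X_3] = 5.75 / (3.304 · 2.2174) = 5.75 / 7.3262 = 0.7849
  r[X_3,X_3] = 1 (diagonal).

R is symmetric with unit diagonal. Assembling:

R = [[1, 0.0412, -0.5523],
 [0.0412, 1, 0.7849],
 [-0.5523, 0.7849, 1]]


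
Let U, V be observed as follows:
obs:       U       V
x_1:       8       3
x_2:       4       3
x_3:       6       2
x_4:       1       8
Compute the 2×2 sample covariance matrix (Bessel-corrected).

Step 1 — column means:
  mean(U) = (8 + 4 + 6 + 1) / 4 = 19/4 = 4.75
  mean(V) = (3 + 3 + 2 + 8) / 4 = 16/4 = 4

Step 2 — sample covariance S[i,j] = (1/(n-1)) · Σ_k (x_{k,i} - mean_i) · (x_{k,j} - mean_j), with n-1 = 3.
  S[U,U] = ((3.25)·(3.25) + (-0.75)·(-0.75) + (1.25)·(1.25) + (-3.75)·(-3.75)) / 3 = 26.75/3 = 8.9167
  S[U,V] = ((3.25)·(-1) + (-0.75)·(-1) + (1.25)·(-2) + (-3.75)·(4)) / 3 = -20/3 = -6.6667
  S[V,V] = ((-1)·(-1) + (-1)·(-1) + (-2)·(-2) + (4)·(4)) / 3 = 22/3 = 7.3333

S is symmetric (S[j,i] = S[i,j]). Assembling:

S = [[8.9167, -6.6667],
 [-6.6667, 7.3333]]


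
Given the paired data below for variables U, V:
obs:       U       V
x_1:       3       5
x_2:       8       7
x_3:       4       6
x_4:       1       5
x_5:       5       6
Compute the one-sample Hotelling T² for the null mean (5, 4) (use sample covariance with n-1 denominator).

Step 1 — sample mean vector:
  mean(U) = (3 + 8 + 4 + 1 + 5) / 5 = 21/5 = 4.2
  mean(V) = (5 + 7 + 6 + 5 + 6) / 5 = 29/5 = 5.8
  x̄ = (4.2, 5.8),  deviation x̄ - mu_0 = (4.2, 5.8) - (5, 4) = (-0.8, 1.8).

Step 2 — sample covariance matrix, S[i,j] = (1/(n-1)) · Σ_k (x_{k,i} - mean_i) · (x_{k,j} - mean_j), divisor n-1 = 4:
  S[U,U] = ((-1.2)·(-1.2) + (3.8)·(3.8) + (-0.2)·(-0.2) + (-3.2)·(-3.2) + (0.8)·(0.8)) / 4 = 26.8/4 = 6.7
  S[U,V] = ((-1.2)·(-0.8) + (3.8)·(1.2) + (-0.2)·(0.2) + (-3.2)·(-0.8) + (0.8)·(0.2)) / 4 = 8.2/4 = 2.05
  S[V,V] = ((-0.8)·(-0.8) + (1.2)·(1.2) + (0.2)·(0.2) + (-0.8)·(-0.8) + (0.2)·(0.2)) / 4 = 2.8/4 = 0.7
  S = [[6.7, 2.05],
 [2.05, 0.7]].

Step 3 — invert S. det(S) = 6.7·0.7 - (2.05)² = 0.4875.
  S^{-1} = (1/det) · [[d, -b], [-b, a]] = [[1.4359, -4.2051],
 [-4.2051, 13.7436]].

Step 4 — quadratic form (x̄ - mu_0)^T · S^{-1} · (x̄ - mu_0):
  S^{-1} · (x̄ - mu_0) = (-8.7179, 28.1026),
  (x̄ - mu_0)^T · [...] = (-0.8)·(-8.7179) + (1.8)·(28.1026) = 57.559.

Step 5 — scale by n: T² = 5 · 57.559 = 287.7949.

T² ≈ 287.7949


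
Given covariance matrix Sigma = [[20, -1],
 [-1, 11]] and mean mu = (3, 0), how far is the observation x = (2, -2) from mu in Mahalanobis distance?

Step 1 — centre the observation: (x - mu) = (-1, -2).

Step 2 — invert Sigma. det(Sigma) = 20·11 - (-1)² = 219.
  Sigma^{-1} = (1/det) · [[d, -b], [-b, a]] = [[0.0502, 0.0046],
 [0.0046, 0.0913]].

Step 3 — form the quadratic (x - mu)^T · Sigma^{-1} · (x - mu):
  Sigma^{-1} · (x - mu) = (-0.0594, -0.1872).
  (x - mu)^T · [Sigma^{-1} · (x - mu)] = (-1)·(-0.0594) + (-2)·(-0.1872) = 0.4338.

Step 4 — take square root: d = √(0.4338) ≈ 0.6586.

d(x, mu) = √(0.4338) ≈ 0.6586


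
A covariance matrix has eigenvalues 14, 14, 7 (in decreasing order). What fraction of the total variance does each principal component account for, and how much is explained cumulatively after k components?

Step 1 — total variance = trace(Sigma) = Σ λ_i = 14 + 14 + 7 = 35.

Step 2 — fraction explained by component i = λ_i / Σ λ:
  PC1: 14/35 = 0.4
  PC2: 14/35 = 0.4
  PC3: 7/35 = 0.2

Step 3 — cumulative fraction after k components = (λ_1 + ... + λ_k) / Σ λ:
  k = 1: 14/35 = 0.4
  k = 2: (14 + 14)/35 = 28/35 = 0.8
  k = 3: (14 + 14 + 7)/35 = 35/35 = 1

Summary (fraction, with percent):

explained: PC1 0.4 (40%), PC2 0.4 (40%), PC3 0.2 (20%);  cumulative: 0.4, 0.8, 1


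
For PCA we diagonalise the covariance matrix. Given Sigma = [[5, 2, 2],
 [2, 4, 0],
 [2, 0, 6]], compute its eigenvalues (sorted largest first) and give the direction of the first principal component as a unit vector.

Step 1 — characteristic polynomial p(λ) = det(λI - Sigma) = λ³ - tr·λ² + c_1·λ - det, where tr = trace, c_1 = sum of the principal 2×2 minors, det = det(Sigma):
  tr = 5 + 4 + 6 = 15,
  c_1 = (5·4 - (2)²) + (5·6 - (2)²) + (4·6 - (0)²) = 16 + 26 + 24 = 66,
  det = 5·(4·6 - (0)²) - (2)·((2)·6 - (0)·(2)) + (2)·((2)·(0) - 4·(2)) = 5·(24) - (2)·(12) + (2)·(-8) = 80.
  So p(λ) = λ³ - 15λ² + 66λ - 80.
Step 2 — look for an integer root (rational root theorem: any rational root is an integer divisor of 80). Testing λ = 2:
  p(2) = 8 - 60 + 132 - 80 = 0  ✓
  Dividing out (λ - 2): p(λ) = (λ - 2)(λ² - 13λ + 40).
Step 3 — remaining eigenvalues from the quadratic λ² - 13λ + 40 = 0:
  Δ = 13² - 4·40 = 169 - 160 = 9,  λ = (13 ± √9)/2 = (13 ± 3)/2 = 8 or 5.
  Sorted: λ_1 = 8,  λ_2 = 5,  λ_3 = 2  (check: sum = 15 = tr ✓).

Step 4 — unit eigenvector for λ_1 = 8: v spans the null space of (Sigma - λ_1 I), whose rows are
  r_1 = (-3, 2, 2),  r_2 = (2, -4, 0),  r_3 = (2, 0, -2).
  v is orthogonal to every row, so take v ∝ r_1 × r_2 = ((2)·(0) - (2)·(-4), (2)·(2) - (-3)·(0), (-3)·(-4) - (2)·(2)) = (8, 4, 8).
  Rescale (divide by 4): u = (2, 1, 2).
  ||u|| = √((2)² + (1)² + (2)²) = √(9) = 3,  v_1 = u/||u|| ≈ (0.6667, 0.3333, 0.6667) (||v_1|| = 1).

λ_1 = 8,  λ_2 = 5,  λ_3 = 2;  v_1 ≈ (0.6667, 0.3333, 0.6667)


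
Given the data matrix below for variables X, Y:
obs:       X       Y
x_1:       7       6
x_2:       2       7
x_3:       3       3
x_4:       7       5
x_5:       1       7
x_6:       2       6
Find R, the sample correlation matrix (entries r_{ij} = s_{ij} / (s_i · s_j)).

Step 1 — column means:
  mean(X) = (7 + 2 + 3 + 7 + 1 + 2) / 6 = 22/6 = 3.6667
  mean(Y) = (6 + 7 + 3 + 5 + 7 + 6) / 6 = 34/6 = 5.6667

Step 2 — sample variances and covariances s[i,j] = (1/(n-1)) · Σ_k (x_{k,i} - mean_i) · (x_{k,j} - mean_j), with n-1 = 5:
  s[X,X] = ((3.3333)·(3.3333) + (-1.6667)·(-1.6667) + (-0.6667)·(-0.6667) + (3.3333)·(3.3333) + (-2.6667)·(-2.6667) + (-1.6667)·(-1.6667)) / 5 = 35.3333/5 = 7.0667
  s[X,Y] = ((3.3333)·(0.3333) + (-1.6667)·(1.3333) + (-0.6667)·(-2.6667) + (3.3333)·(-0.6667) + (-2.6667)·(1.3333) + (-1.6667)·(0.3333)) / 5 = -5.6667/5 = -1.1333
  s[Y,Y] = ((0.3333)·(0.3333) + (1.3333)·(1.3333) + (-2.6667)·(-2.6667) + (-0.6667)·(-0.6667) + (1.3333)·(1.3333) + (0.3333)·(0.3333)) / 5 = 11.3333/5 = 2.2667
  Sample standard deviations s_i = √(s[i,i]):
  s(X) = √(7.0667) = 2.6583
  s(Y) = √(2.2667) = 1.5055

Step 3 — r_{ij} = s_{ij} / (s_i · s_j):
  r[X,X] = 1 (diagonal).
  r[X,Y] = -1.1333 / (2.6583 · 1.5055) = -1.1333 / 4.0022 = -0.2832
  r[Y,Y] = 1 (diagonal).

R is symmetric with unit diagonal. Assembling:

R = [[1, -0.2832],
 [-0.2832, 1]]


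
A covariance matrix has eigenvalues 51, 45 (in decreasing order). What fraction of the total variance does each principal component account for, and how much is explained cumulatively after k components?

Step 1 — total variance = trace(Sigma) = Σ λ_i = 51 + 45 = 96.

Step 2 — fraction explained by component i = λ_i / Σ λ:
  PC1: 51/96 = 0.5312
  PC2: 45/96 = 0.4688

Step 3 — cumulative fraction after k components = (λ_1 + ... + λ_k) / Σ λ:
  k = 1: 51/96 = 0.5312
  k = 2: (51 + 45)/96 = 96/96 = 1

Summary (fraction, with percent):

explained: PC1 0.5312 (53.12%), PC2 0.4688 (46.88%);  cumulative: 0.5312, 1


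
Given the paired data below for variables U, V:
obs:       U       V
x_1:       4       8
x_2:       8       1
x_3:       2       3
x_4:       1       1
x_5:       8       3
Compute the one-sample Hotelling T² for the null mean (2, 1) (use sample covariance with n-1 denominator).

Step 1 — sample mean vector:
  mean(U) = (4 + 8 + 2 + 1 + 8) / 5 = 23/5 = 4.6
  mean(V) = (8 + 1 + 3 + 1 + 3) / 5 = 16/5 = 3.2
  x̄ = (4.6, 3.2),  deviation x̄ - mu_0 = (4.6, 3.2) - (2, 1) = (2.6, 2.2).

Step 2 — sample covariance matrix, S[i,j] = (1/(n-1)) · Σ_k (x_{k,i} - mean_i) · (x_{k,j} - mean_j), divisor n-1 = 4:
  S[U,U] = ((-0.6)·(-0.6) + (3.4)·(3.4) + (-2.6)·(-2.6) + (-3.6)·(-3.6) + (3.4)·(3.4)) / 4 = 43.2/4 = 10.8
  S[U,V] = ((-0.6)·(4.8) + (3.4)·(-2.2) + (-2.6)·(-0.2) + (-3.6)·(-2.2) + (3.4)·(-0.2)) / 4 = -2.6/4 = -0.65
  S[V,V] = ((4.8)·(4.8) + (-2.2)·(-2.2) + (-0.2)·(-0.2) + (-2.2)·(-2.2) + (-0.2)·(-0.2)) / 4 = 32.8/4 = 8.2
  S = [[10.8, -0.65],
 [-0.65, 8.2]].

Step 3 — invert S. det(S) = 10.8·8.2 - (-0.65)² = 88.1375.
  S^{-1} = (1/det) · [[d, -b], [-b, a]] = [[0.093, 0.0074],
 [0.0074, 0.1225]].

Step 4 — quadratic form (x̄ - mu_0)^T · S^{-1} · (x̄ - mu_0):
  S^{-1} · (x̄ - mu_0) = (0.2581, 0.2888),
  (x̄ - mu_0)^T · [...] = (2.6)·(0.2581) + (2.2)·(0.2888) = 1.3064.

Step 5 — scale by n: T² = 5 · 1.3064 = 6.5318.

T² ≈ 6.5318


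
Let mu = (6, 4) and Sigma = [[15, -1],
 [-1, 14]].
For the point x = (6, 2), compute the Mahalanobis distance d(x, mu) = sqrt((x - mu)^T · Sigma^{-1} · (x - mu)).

Step 1 — centre the observation: (x - mu) = (0, -2).

Step 2 — invert Sigma. det(Sigma) = 15·14 - (-1)² = 209.
  Sigma^{-1} = (1/det) · [[d, -b], [-b, a]] = [[0.067, 0.0048],
 [0.0048, 0.0718]].

Step 3 — form the quadratic (x - mu)^T · Sigma^{-1} · (x - mu):
  Sigma^{-1} · (x - mu) = (-0.0096, -0.1435).
  (x - mu)^T · [Sigma^{-1} · (x - mu)] = (0)·(-0.0096) + (-2)·(-0.1435) = 0.2871.

Step 4 — take square root: d = √(0.2871) ≈ 0.5358.

d(x, mu) = √(0.2871) ≈ 0.5358


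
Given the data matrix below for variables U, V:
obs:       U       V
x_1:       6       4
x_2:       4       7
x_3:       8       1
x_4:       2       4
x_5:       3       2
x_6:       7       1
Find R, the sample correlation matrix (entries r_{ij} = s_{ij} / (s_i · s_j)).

Step 1 — column means:
  mean(U) = (6 + 4 + 8 + 2 + 3 + 7) / 6 = 30/6 = 5
  mean(V) = (4 + 7 + 1 + 4 + 2 + 1) / 6 = 19/6 = 3.1667

Step 2 — sample variances and covariances s[i,j] = (1/(n-1)) · Σ_k (x_{k,i} - mean_i) · (x_{k,j} - mean_j), with n-1 = 5:
  s[U,U] = ((1)·(1) + (-1)·(-1) + (3)·(3) + (-3)·(-3) + (-2)·(-2) + (2)·(2)) / 5 = 28/5 = 5.6
  s[U,V] = ((1)·(0.8333) + (-1)·(3.8333) + (3)·(-2.1667) + (-3)·(0.8333) + (-2)·(-1.1667) + (2)·(-2.1667)) / 5 = -14/5 = -2.8
  s[V,V] = ((0.8333)·(0.8333) + (3.8333)·(3.8333) + (-2.1667)·(-2.1667) + (0.8333)·(0.8333) + (-1.1667)·(-1.1667) + (-2.1667)·(-2.1667)) / 5 = 26.8333/5 = 5.3667
  Sample standard deviations s_i = √(s[i,i]):
  s(U) = √(5.6) = 2.3664
  s(V) = √(5.3667) = 2.3166

Step 3 — r_{ij} = s_{ij} / (s_i · s_j):
  r[U,U] = 1 (diagonal).
  r[U,V] = -2.8 / (2.3664 · 2.3166) = -2.8 / 5.4821 = -0.5108
  r[V,V] = 1 (diagonal).

R is symmetric with unit diagonal. Assembling:

R = [[1, -0.5108],
 [-0.5108, 1]]


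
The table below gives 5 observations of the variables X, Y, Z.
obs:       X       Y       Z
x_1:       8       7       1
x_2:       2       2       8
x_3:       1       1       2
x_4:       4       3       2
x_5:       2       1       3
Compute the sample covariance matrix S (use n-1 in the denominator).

Step 1 — column means:
  mean(X) = (8 + 2 + 1 + 4 + 2) / 5 = 17/5 = 3.4
  mean(Y) = (7 + 2 + 1 + 3 + 1) / 5 = 14/5 = 2.8
  mean(Z) = (1 + 8 + 2 + 2 + 3) / 5 = 16/5 = 3.2

Step 2 — sample covariance S[i,j] = (1/(n-1)) · Σ_k (x_{k,i} - mean_i) · (x_{k,j} - mean_j), with n-1 = 4.
  S[X,X] = ((4.6)·(4.6) + (-1.4)·(-1.4) + (-2.4)·(-2.4) + (0.6)·(0.6) + (-1.4)·(-1.4)) / 4 = 31.2/4 = 7.8
  S[X,Y] = ((4.6)·(4.2) + (-1.4)·(-0.8) + (-2.4)·(-1.8) + (0.6)·(0.2) + (-1.4)·(-1.8)) / 4 = 27.4/4 = 6.85
  S[X,Z] = ((4.6)·(-2.2) + (-1.4)·(4.8) + (-2.4)·(-1.2) + (0.6)·(-1.2) + (-1.4)·(-0.2)) / 4 = -14.4/4 = -3.6
  S[Y,Y] = ((4.2)·(4.2) + (-0.8)·(-0.8) + (-1.8)·(-1.8) + (0.2)·(0.2) + (-1.8)·(-1.8)) / 4 = 24.8/4 = 6.2
  S[Y,Z] = ((4.2)·(-2.2) + (-0.8)·(4.8) + (-1.8)·(-1.2) + (0.2)·(-1.2) + (-1.8)·(-0.2)) / 4 = -10.8/4 = -2.7
  S[Z,Z] = ((-2.2)·(-2.2) + (4.8)·(4.8) + (-1.2)·(-1.2) + (-1.2)·(-1.2) + (-0.2)·(-0.2)) / 4 = 30.8/4 = 7.7

S is symmetric (S[j,i] = S[i,j]). Assembling:

S = [[7.8, 6.85, -3.6],
 [6.85, 6.2, -2.7],
 [-3.6, -2.7, 7.7]]


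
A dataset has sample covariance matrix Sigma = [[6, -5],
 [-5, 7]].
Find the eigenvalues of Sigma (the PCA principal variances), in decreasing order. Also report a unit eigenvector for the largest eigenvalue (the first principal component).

Step 1 — characteristic polynomial of 2×2 Sigma:
  det(Sigma - λI) = λ² - trace · λ + det = 0.
  trace = 6 + 7 = 13, det = 6·7 - (-5)² = 17.
Step 2 — discriminant:
  Δ = trace² - 4·det = 169 - 68 = 101.
Step 3 — eigenvalues:
  λ = (trace ± √Δ)/2 = (13 ± 10.0499)/2,
  λ_1 = 11.5249,  λ_2 = 1.4751.

Step 4 — unit eigenvector for λ_1: solve (Sigma - λ_1 I)v = 0. First row:
  (6 - 11.5249)·v_x + (-5)·v_y = 0, i.e. (-5.5249)·v_x + (-5)·v_y = 0,
  so v ∝ (b, λ_1 - a) = (-5, 5.5249); multiply by -1 so the first entry is positive: u = (5, -5.5249).
  ||u|| = √((5)² + (-5.5249)²) = √(55.5249) ≈ 7.4515,
  v_1 = u/||u|| ≈ (0.671, -0.7415) (||v_1|| = 1).

λ_1 = 11.5249,  λ_2 = 1.4751;  v_1 ≈ (0.671, -0.7415)


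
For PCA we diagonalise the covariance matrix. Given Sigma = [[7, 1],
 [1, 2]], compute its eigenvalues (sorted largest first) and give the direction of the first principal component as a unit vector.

Step 1 — characteristic polynomial of 2×2 Sigma:
  det(Sigma - λI) = λ² - trace · λ + det = 0.
  trace = 7 + 2 = 9, det = 7·2 - (1)² = 13.
Step 2 — discriminant:
  Δ = trace² - 4·det = 81 - 52 = 29.
Step 3 — eigenvalues:
  λ = (trace ± √Δ)/2 = (9 ± 5.3852)/2,
  λ_1 = 7.1926,  λ_2 = 1.8074.

Step 4 — unit eigenvector for λ_1: solve (Sigma - λ_1 I)v = 0. First row:
  (7 - 7.1926)·v_x + (1)·v_y = 0, i.e. (-0.1926)·v_x + (1)·v_y = 0,
  so v ∝ (b, λ_1 - a) = (1, 0.1926) = u.
  ||u|| = √((1)² + (0.1926)²) = √(1.0371) ≈ 1.0184,
  v_1 = u/||u|| ≈ (0.982, 0.1891) (||v_1|| = 1).

λ_1 = 7.1926,  λ_2 = 1.8074;  v_1 ≈ (0.982, 0.1891)


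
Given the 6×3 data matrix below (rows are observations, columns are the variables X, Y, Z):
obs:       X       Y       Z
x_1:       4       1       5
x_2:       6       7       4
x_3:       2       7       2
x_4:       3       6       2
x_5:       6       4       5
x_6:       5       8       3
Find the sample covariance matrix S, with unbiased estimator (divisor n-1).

Step 1 — column means:
  mean(X) = (4 + 6 + 2 + 3 + 6 + 5) / 6 = 26/6 = 4.3333
  mean(Y) = (1 + 7 + 7 + 6 + 4 + 8) / 6 = 33/6 = 5.5
  mean(Z) = (5 + 4 + 2 + 2 + 5 + 3) / 6 = 21/6 = 3.5

Step 2 — sample covariance S[i,j] = (1/(n-1)) · Σ_k (x_{k,i} - mean_i) · (x_{k,j} - mean_j), with n-1 = 5.
  S[X,X] = ((-0.3333)·(-0.3333) + (1.6667)·(1.6667) + (-2.3333)·(-2.3333) + (-1.3333)·(-1.3333) + (1.6667)·(1.6667) + (0.6667)·(0.6667)) / 5 = 13.3333/5 = 2.6667
  S[X,Y] = ((-0.3333)·(-4.5) + (1.6667)·(1.5) + (-2.3333)·(1.5) + (-1.3333)·(0.5) + (1.6667)·(-1.5) + (0.6667)·(2.5)) / 5 = -1/5 = -0.2
  S[X,Z] = ((-0.3333)·(1.5) + (1.6667)·(0.5) + (-2.3333)·(-1.5) + (-1.3333)·(-1.5) + (1.6667)·(1.5) + (0.6667)·(-0.5)) / 5 = 8/5 = 1.6
  S[Y,Y] = ((-4.5)·(-4.5) + (1.5)·(1.5) + (1.5)·(1.5) + (0.5)·(0.5) + (-1.5)·(-1.5) + (2.5)·(2.5)) / 5 = 33.5/5 = 6.7
  S[Y,Z] = ((-4.5)·(1.5) + (1.5)·(0.5) + (1.5)·(-1.5) + (0.5)·(-1.5) + (-1.5)·(1.5) + (2.5)·(-0.5)) / 5 = -12.5/5 = -2.5
  S[Z,Z] = ((1.5)·(1.5) + (0.5)·(0.5) + (-1.5)·(-1.5) + (-1.5)·(-1.5) + (1.5)·(1.5) + (-0.5)·(-0.5)) / 5 = 9.5/5 = 1.9

S is symmetric (S[j,i] = S[i,j]). Assembling:

S = [[2.6667, -0.2, 1.6],
 [-0.2, 6.7, -2.5],
 [1.6, -2.5, 1.9]]


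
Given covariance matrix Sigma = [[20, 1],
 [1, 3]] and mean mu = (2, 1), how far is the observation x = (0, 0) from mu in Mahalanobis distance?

Step 1 — centre the observation: (x - mu) = (-2, -1).

Step 2 — invert Sigma. det(Sigma) = 20·3 - (1)² = 59.
  Sigma^{-1} = (1/det) · [[d, -b], [-b, a]] = [[0.0508, -0.0169],
 [-0.0169, 0.339]].

Step 3 — form the quadratic (x - mu)^T · Sigma^{-1} · (x - mu):
  Sigma^{-1} · (x - mu) = (-0.0847, -0.3051).
  (x - mu)^T · [Sigma^{-1} · (x - mu)] = (-2)·(-0.0847) + (-1)·(-0.3051) = 0.4746.

Step 4 — take square root: d = √(0.4746) ≈ 0.6889.

d(x, mu) = √(0.4746) ≈ 0.6889


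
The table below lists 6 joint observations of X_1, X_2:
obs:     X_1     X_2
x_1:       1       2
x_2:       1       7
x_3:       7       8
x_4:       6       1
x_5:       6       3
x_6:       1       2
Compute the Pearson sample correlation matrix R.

Step 1 — column means:
  mean(X_1) = (1 + 1 + 7 + 6 + 6 + 1) / 6 = 22/6 = 3.6667
  mean(X_2) = (2 + 7 + 8 + 1 + 3 + 2) / 6 = 23/6 = 3.8333

Step 2 — sample variances and covariances s[i,j] = (1/(n-1)) · Σ_k (x_{k,i} - mean_i) · (x_{k,j} - mean_j), with n-1 = 5:
  s[X_1,X_1] = ((-2.6667)·(-2.6667) + (-2.6667)·(-2.6667) + (3.3333)·(3.3333) + (2.3333)·(2.3333) + (2.3333)·(2.3333) + (-2.6667)·(-2.6667)) / 5 = 43.3333/5 = 8.6667
  s[X_1,X_2] = ((-2.6667)·(-1.8333) + (-2.6667)·(3.1667) + (3.3333)·(4.1667) + (2.3333)·(-2.8333) + (2.3333)·(-0.8333) + (-2.6667)·(-1.8333)) / 5 = 6.6667/5 = 1.3333
  s[X_2,X_2] = ((-1.8333)·(-1.8333) + (3.1667)·(3.1667) + (4.1667)·(4.1667) + (-2.8333)·(-2.8333) + (-0.8333)·(-0.8333) + (-1.8333)·(-1.8333)) / 5 = 42.8333/5 = 8.5667
  Sample standard deviations s_i = √(s[i,i]):
  s(X_1) = √(8.6667) = 2.9439
  s(X_2) = √(8.5667) = 2.9269

Step 3 — r_{ij} = s_{ij} / (s_i · s_j):
  r[X_1,X_1] = 1 (diagonal).
  r[X_1,X_2] = 1.3333 / (2.9439 · 2.9269) = 1.3333 / 8.6165 = 0.1547
  r[X_2,X_2] = 1 (diagonal).

R is symmetric with unit diagonal. Assembling:

R = [[1, 0.1547],
 [0.1547, 1]]


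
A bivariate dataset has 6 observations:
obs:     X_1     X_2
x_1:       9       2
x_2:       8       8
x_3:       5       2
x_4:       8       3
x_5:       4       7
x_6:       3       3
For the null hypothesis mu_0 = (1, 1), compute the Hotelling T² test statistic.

Step 1 — sample mean vector:
  mean(X_1) = (9 + 8 + 5 + 8 + 4 + 3) / 6 = 37/6 = 6.1667
  mean(X_2) = (2 + 8 + 2 + 3 + 7 + 3) / 6 = 25/6 = 4.1667
  x̄ = (6.1667, 4.1667),  deviation x̄ - mu_0 = (6.1667, 4.1667) - (1, 1) = (5.1667, 3.1667).

Step 2 — sample covariance matrix, S[i,j] = (1/(n-1)) · Σ_k (x_{k,i} - mean_i) · (x_{k,j} - mean_j), divisor n-1 = 5:
  S[X_1,X_1] = ((2.8333)·(2.8333) + (1.8333)·(1.8333) + (-1.1667)·(-1.1667) + (1.8333)·(1.8333) + (-2.1667)·(-2.1667) + (-3.1667)·(-3.1667)) / 5 = 30.8333/5 = 6.1667
  S[X_1,X_2] = ((2.8333)·(-2.1667) + (1.8333)·(3.8333) + (-1.1667)·(-2.1667) + (1.8333)·(-1.1667) + (-2.1667)·(2.8333) + (-3.1667)·(-1.1667)) / 5 = -1.1667/5 = -0.2333
  S[X_2,X_2] = ((-2.1667)·(-2.1667) + (3.8333)·(3.8333) + (-2.1667)·(-2.1667) + (-1.1667)·(-1.1667) + (2.8333)·(2.8333) + (-1.1667)·(-1.1667)) / 5 = 34.8333/5 = 6.9667
  S = [[6.1667, -0.2333],
 [-0.2333, 6.9667]].

Step 3 — invert S. det(S) = 6.1667·6.9667 - (-0.2333)² = 42.9067.
  S^{-1} = (1/det) · [[d, -b], [-b, a]] = [[0.1624, 0.0054],
 [0.0054, 0.1437]].

Step 4 — quadratic form (x̄ - mu_0)^T · S^{-1} · (x̄ - mu_0):
  S^{-1} · (x̄ - mu_0) = (0.8561, 0.4832),
  (x̄ - mu_0)^T · [...] = (5.1667)·(0.8561) + (3.1667)·(0.4832) = 5.9535.

Step 5 — scale by n: T² = 6 · 5.9535 = 35.7209.

T² ≈ 35.7209


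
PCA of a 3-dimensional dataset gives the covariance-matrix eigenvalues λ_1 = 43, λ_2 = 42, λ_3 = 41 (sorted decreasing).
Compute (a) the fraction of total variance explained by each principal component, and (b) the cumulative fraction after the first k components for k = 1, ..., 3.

Step 1 — total variance = trace(Sigma) = Σ λ_i = 43 + 42 + 41 = 126.

Step 2 — fraction explained by component i = λ_i / Σ λ:
  PC1: 43/126 = 0.3413
  PC2: 42/126 = 0.3333
  PC3: 41/126 = 0.3254

Step 3 — cumulative fraction after k components = (λ_1 + ... + λ_k) / Σ λ:
  k = 1: 43/126 = 0.3413
  k = 2: (43 + 42)/126 = 85/126 = 0.6746
  k = 3: (43 + 42 + 41)/126 = 126/126 = 1

Summary (fraction, with percent):

explained: PC1 0.3413 (34.13%), PC2 0.3333 (33.33%), PC3 0.3254 (32.54%);  cumulative: 0.3413, 0.6746, 1


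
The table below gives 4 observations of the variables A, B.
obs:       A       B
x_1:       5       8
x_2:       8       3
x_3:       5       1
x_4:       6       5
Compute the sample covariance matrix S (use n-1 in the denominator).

Step 1 — column means:
  mean(A) = (5 + 8 + 5 + 6) / 4 = 24/4 = 6
  mean(B) = (8 + 3 + 1 + 5) / 4 = 17/4 = 4.25

Step 2 — sample covariance S[i,j] = (1/(n-1)) · Σ_k (x_{k,i} - mean_i) · (x_{k,j} - mean_j), with n-1 = 3.
  S[A,A] = ((-1)·(-1) + (2)·(2) + (-1)·(-1) + (0)·(0)) / 3 = 6/3 = 2
  S[A,B] = ((-1)·(3.75) + (2)·(-1.25) + (-1)·(-3.25) + (0)·(0.75)) / 3 = -3/3 = -1
  S[B,B] = ((3.75)·(3.75) + (-1.25)·(-1.25) + (-3.25)·(-3.25) + (0.75)·(0.75)) / 3 = 26.75/3 = 8.9167

S is symmetric (S[j,i] = S[i,j]). Assembling:

S = [[2, -1],
 [-1, 8.9167]]


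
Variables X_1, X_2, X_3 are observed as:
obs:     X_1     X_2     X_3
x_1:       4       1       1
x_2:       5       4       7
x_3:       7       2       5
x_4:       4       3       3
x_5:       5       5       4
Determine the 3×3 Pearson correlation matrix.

Step 1 — column means:
  mean(X_1) = (4 + 5 + 7 + 4 + 5) / 5 = 25/5 = 5
  mean(X_2) = (1 + 4 + 2 + 3 + 5) / 5 = 15/5 = 3
  mean(X_3) = (1 + 7 + 5 + 3 + 4) / 5 = 20/5 = 4

Step 2 — sample variances and covariances s[i,j] = (1/(n-1)) · Σ_k (x_{k,i} - mean_i) · (x_{k,j} - mean_j), with n-1 = 4:
  s[X_1,X_1] = ((-1)·(-1) + (0)·(0) + (2)·(2) + (-1)·(-1) + (0)·(0)) / 4 = 6/4 = 1.5
  s[X_1,X_2] = ((-1)·(-2) + (0)·(1) + (2)·(-1) + (-1)·(0) + (0)·(2)) / 4 = 0/4 = 0
  s[X_1,X_3] = ((-1)·(-3) + (0)·(3) + (2)·(1) + (-1)·(-1) + (0)·(0)) / 4 = 6/4 = 1.5
  s[X_2,X_2] = ((-2)·(-2) + (1)·(1) + (-1)·(-1) + (0)·(0) + (2)·(2)) / 4 = 10/4 = 2.5
  s[X_2,X_3] = ((-2)·(-3) + (1)·(3) + (-1)·(1) + (0)·(-1) + (2)·(0)) / 4 = 8/4 = 2
  s[X_3,X_3] = ((-3)·(-3) + (3)·(3) + (1)·(1) + (-1)·(-1) + (0)·(0)) / 4 = 20/4 = 5
  Sample standard deviations s_i = √(s[i,i]):
  s(X_1) = √(1.5) = 1.2247
  s(X_2) = √(2.5) = 1.5811
  s(X_3) = √(5) = 2.2361

Step 3 — r_{ij} = s_{ij} / (s_i · s_j):
  r[X_1,X_1] = 1 (diagonal).
  r[X_1,X_2] = 0 / (1.2247 · 1.5811) = 0 / 1.9365 = 0
  r[X_1,X_3] = 1.5 / (1.2247 · 2.2361) = 1.5 / 2.7386 = 0.5477
  r[X_2,X_2] = 1 (diagonal).
  r[X_2,X_3] = 2 / (1.5811 · 2.2361) = 2 / 3.5355 = 0.5657
  r[X_3,X_3] = 1 (diagonal).

R is symmetric with unit diagonal. Assembling:

R = [[1, 0, 0.5477],
 [0, 1, 0.5657],
 [0.5477, 0.5657, 1]]


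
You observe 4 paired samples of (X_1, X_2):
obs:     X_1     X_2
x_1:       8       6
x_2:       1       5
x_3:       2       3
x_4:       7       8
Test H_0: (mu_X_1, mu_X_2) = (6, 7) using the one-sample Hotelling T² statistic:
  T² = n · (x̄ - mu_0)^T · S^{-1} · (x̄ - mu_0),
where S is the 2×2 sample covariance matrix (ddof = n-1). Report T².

Step 1 — sample mean vector:
  mean(X_1) = (8 + 1 + 2 + 7) / 4 = 18/4 = 4.5
  mean(X_2) = (6 + 5 + 3 + 8) / 4 = 22/4 = 5.5
  x̄ = (4.5, 5.5),  deviation x̄ - mu_0 = (4.5, 5.5) - (6, 7) = (-1.5, -1.5).

Step 2 — sample covariance matrix, S[i,j] = (1/(n-1)) · Σ_k (x_{k,i} - mean_i) · (x_{k,j} - mean_j), divisor n-1 = 3:
  S[X_1,X_1] = ((3.5)·(3.5) + (-3.5)·(-3.5) + (-2.5)·(-2.5) + (2.5)·(2.5)) / 3 = 37/3 = 12.3333
  S[X_1,X_2] = ((3.5)·(0.5) + (-3.5)·(-0.5) + (-2.5)·(-2.5) + (2.5)·(2.5)) / 3 = 16/3 = 5.3333
  S[X_2,X_2] = ((0.5)·(0.5) + (-0.5)·(-0.5) + (-2.5)·(-2.5) + (2.5)·(2.5)) / 3 = 13/3 = 4.3333
  S = [[12.3333, 5.3333],
 [5.3333, 4.3333]].

Step 3 — invert S. det(S) = 12.3333·4.3333 - (5.3333)² = 25.
  S^{-1} = (1/det) · [[d, -b], [-b, a]] = [[0.1733, -0.2133],
 [-0.2133, 0.4933]].

Step 4 — quadratic form (x̄ - mu_0)^T · S^{-1} · (x̄ - mu_0):
  S^{-1} · (x̄ - mu_0) = (0.06, -0.42),
  (x̄ - mu_0)^T · [...] = (-1.5)·(0.06) + (-1.5)·(-0.42) = 0.54.

Step 5 — scale by n: T² = 4 · 0.54 = 2.16.

T² ≈ 2.16


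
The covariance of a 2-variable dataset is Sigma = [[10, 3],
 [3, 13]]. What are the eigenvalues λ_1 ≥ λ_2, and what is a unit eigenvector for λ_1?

Step 1 — characteristic polynomial of 2×2 Sigma:
  det(Sigma - λI) = λ² - trace · λ + det = 0.
  trace = 10 + 13 = 23, det = 10·13 - (3)² = 121.
Step 2 — discriminant:
  Δ = trace² - 4·det = 529 - 484 = 45.
Step 3 — eigenvalues:
  λ = (trace ± √Δ)/2 = (23 ± 6.7082)/2,
  λ_1 = 14.8541,  λ_2 = 8.1459.

Step 4 — unit eigenvector for λ_1: solve (Sigma - λ_1 I)v = 0. First row:
  (10 - 14.8541)·v_x + (3)·v_y = 0, i.e. (-4.8541)·v_x + (3)·v_y = 0,
  so v ∝ (b, λ_1 - a) = (3, 4.8541) = u.
  ||u|| = √((3)² + (4.8541)²) = √(32.5623) ≈ 5.7063,
  v_1 = u/||u|| ≈ (0.5257, 0.8507) (||v_1|| = 1).

λ_1 = 14.8541,  λ_2 = 8.1459;  v_1 ≈ (0.5257, 0.8507)


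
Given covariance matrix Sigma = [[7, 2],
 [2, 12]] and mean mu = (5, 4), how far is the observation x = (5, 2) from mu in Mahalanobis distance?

Step 1 — centre the observation: (x - mu) = (0, -2).

Step 2 — invert Sigma. det(Sigma) = 7·12 - (2)² = 80.
  Sigma^{-1} = (1/det) · [[d, -b], [-b, a]] = [[0.15, -0.025],
 [-0.025, 0.0875]].

Step 3 — form the quadratic (x - mu)^T · Sigma^{-1} · (x - mu):
  Sigma^{-1} · (x - mu) = (0.05, -0.175).
  (x - mu)^T · [Sigma^{-1} · (x - mu)] = (0)·(0.05) + (-2)·(-0.175) = 0.35.

Step 4 — take square root: d = √(0.35) ≈ 0.5916.

d(x, mu) = √(0.35) ≈ 0.5916


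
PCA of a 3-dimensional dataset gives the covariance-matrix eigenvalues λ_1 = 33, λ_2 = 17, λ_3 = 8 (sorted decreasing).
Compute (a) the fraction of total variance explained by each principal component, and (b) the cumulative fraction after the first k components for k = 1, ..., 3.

Step 1 — total variance = trace(Sigma) = Σ λ_i = 33 + 17 + 8 = 58.

Step 2 — fraction explained by component i = λ_i / Σ λ:
  PC1: 33/58 = 0.569
  PC2: 17/58 = 0.2931
  PC3: 8/58 = 0.1379

Step 3 — cumulative fraction after k components = (λ_1 + ... + λ_k) / Σ λ:
  k = 1: 33/58 = 0.569
  k = 2: (33 + 17)/58 = 50/58 = 0.8621
  k = 3: (33 + 17 + 8)/58 = 58/58 = 1

Summary (fraction, with percent):

explained: PC1 0.569 (56.9%), PC2 0.2931 (29.31%), PC3 0.1379 (13.79%);  cumulative: 0.569, 0.8621, 1


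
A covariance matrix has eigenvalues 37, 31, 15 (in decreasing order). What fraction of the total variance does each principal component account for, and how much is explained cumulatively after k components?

Step 1 — total variance = trace(Sigma) = Σ λ_i = 37 + 31 + 15 = 83.

Step 2 — fraction explained by component i = λ_i / Σ λ:
  PC1: 37/83 = 0.4458
  PC2: 31/83 = 0.3735
  PC3: 15/83 = 0.1807

Step 3 — cumulative fraction after k components = (λ_1 + ... + λ_k) / Σ λ:
  k = 1: 37/83 = 0.4458
  k = 2: (37 + 31)/83 = 68/83 = 0.8193
  k = 3: (37 + 31 + 15)/83 = 83/83 = 1

Summary (fraction, with percent):

explained: PC1 0.4458 (44.58%), PC2 0.3735 (37.35%), PC3 0.1807 (18.07%);  cumulative: 0.4458, 0.8193, 1


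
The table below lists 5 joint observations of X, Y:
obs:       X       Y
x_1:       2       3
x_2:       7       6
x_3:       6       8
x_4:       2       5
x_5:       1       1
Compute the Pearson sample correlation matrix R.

Step 1 — column means:
  mean(X) = (2 + 7 + 6 + 2 + 1) / 5 = 18/5 = 3.6
  mean(Y) = (3 + 6 + 8 + 5 + 1) / 5 = 23/5 = 4.6

Step 2 — sample variances and covariances s[i,j] = (1/(n-1)) · Σ_k (x_{k,i} - mean_i) · (x_{k,j} - mean_j), with n-1 = 4:
  s[X,X] = ((-1.6)·(-1.6) + (3.4)·(3.4) + (2.4)·(2.4) + (-1.6)·(-1.6) + (-2.6)·(-2.6)) / 4 = 29.2/4 = 7.3
  s[X,Y] = ((-1.6)·(-1.6) + (3.4)·(1.4) + (2.4)·(3.4) + (-1.6)·(0.4) + (-2.6)·(-3.6)) / 4 = 24.2/4 = 6.05
  s[Y,Y] = ((-1.6)·(-1.6) + (1.4)·(1.4) + (3.4)·(3.4) + (0.4)·(0.4) + (-3.6)·(-3.6)) / 4 = 29.2/4 = 7.3
  Sample standard deviations s_i = √(s[i,i]):
  s(X) = √(7.3) = 2.7019
  s(Y) = √(7.3) = 2.7019

Step 3 — r_{ij} = s_{ij} / (s_i · s_j):
  r[X,X] = 1 (diagonal).
  r[X,Y] = 6.05 / (2.7019 · 2.7019) = 6.05 / 7.3 = 0.8288
  r[Y,Y] = 1 (diagonal).

R is symmetric with unit diagonal. Assembling:

R = [[1, 0.8288],
 [0.8288, 1]]


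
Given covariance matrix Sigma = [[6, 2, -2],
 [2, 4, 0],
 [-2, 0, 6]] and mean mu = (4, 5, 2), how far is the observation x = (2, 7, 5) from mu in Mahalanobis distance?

Step 1 — centre the observation: (x - mu) = (-2, 2, 3).

Step 2 — invert Sigma (cofactor / det for 3×3, or solve directly):
  Sigma^{-1} = [[0.2308, -0.1154, 0.0769],
 [-0.1154, 0.3077, -0.0385],
 [0.0769, -0.0385, 0.1923]].

Step 3 — form the quadratic (x - mu)^T · Sigma^{-1} · (x - mu):
  Sigma^{-1} · (x - mu) = (-0.4615, 0.7308, 0.3462).
  (x - mu)^T · [Sigma^{-1} · (x - mu)] = (-2)·(-0.4615) + (2)·(0.7308) + (3)·(0.3462) = 3.4231.

Step 4 — take square root: d = √(3.4231) ≈ 1.8502.

d(x, mu) = √(3.4231) ≈ 1.8502


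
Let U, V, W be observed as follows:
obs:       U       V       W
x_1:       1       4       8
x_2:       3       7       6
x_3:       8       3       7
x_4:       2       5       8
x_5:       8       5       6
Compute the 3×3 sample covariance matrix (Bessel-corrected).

Step 1 — column means:
  mean(U) = (1 + 3 + 8 + 2 + 8) / 5 = 22/5 = 4.4
  mean(V) = (4 + 7 + 3 + 5 + 5) / 5 = 24/5 = 4.8
  mean(W) = (8 + 6 + 7 + 8 + 6) / 5 = 35/5 = 7

Step 2 — sample covariance S[i,j] = (1/(n-1)) · Σ_k (x_{k,i} - mean_i) · (x_{k,j} - mean_j), with n-1 = 4.
  S[U,U] = ((-3.4)·(-3.4) + (-1.4)·(-1.4) + (3.6)·(3.6) + (-2.4)·(-2.4) + (3.6)·(3.6)) / 4 = 45.2/4 = 11.3
  S[U,V] = ((-3.4)·(-0.8) + (-1.4)·(2.2) + (3.6)·(-1.8) + (-2.4)·(0.2) + (3.6)·(0.2)) / 4 = -6.6/4 = -1.65
  S[U,W] = ((-3.4)·(1) + (-1.4)·(-1) + (3.6)·(0) + (-2.4)·(1) + (3.6)·(-1)) / 4 = -8/4 = -2
  S[V,V] = ((-0.8)·(-0.8) + (2.2)·(2.2) + (-1.8)·(-1.8) + (0.2)·(0.2) + (0.2)·(0.2)) / 4 = 8.8/4 = 2.2
  S[V,W] = ((-0.8)·(1) + (2.2)·(-1) + (-1.8)·(0) + (0.2)·(1) + (0.2)·(-1)) / 4 = -3/4 = -0.75
  S[W,W] = ((1)·(1) + (-1)·(-1) + (0)·(0) + (1)·(1) + (-1)·(-1)) / 4 = 4/4 = 1

S is symmetric (S[j,i] = S[i,j]). Assembling:

S = [[11.3, -1.65, -2],
 [-1.65, 2.2, -0.75],
 [-2, -0.75, 1]]


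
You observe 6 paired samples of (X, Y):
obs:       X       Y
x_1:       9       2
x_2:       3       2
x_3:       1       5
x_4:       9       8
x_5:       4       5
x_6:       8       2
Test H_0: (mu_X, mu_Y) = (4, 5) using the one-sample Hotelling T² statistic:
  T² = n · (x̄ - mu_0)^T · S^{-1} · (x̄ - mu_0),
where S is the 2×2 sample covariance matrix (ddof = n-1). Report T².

Step 1 — sample mean vector:
  mean(X) = (9 + 3 + 1 + 9 + 4 + 8) / 6 = 34/6 = 5.6667
  mean(Y) = (2 + 2 + 5 + 8 + 5 + 2) / 6 = 24/6 = 4
  x̄ = (5.6667, 4),  deviation x̄ - mu_0 = (5.6667, 4) - (4, 5) = (1.6667, -1).

Step 2 — sample covariance matrix, S[i,j] = (1/(n-1)) · Σ_k (x_{k,i} - mean_i) · (x_{k,j} - mean_j), divisor n-1 = 5:
  S[X,X] = ((3.3333)·(3.3333) + (-2.6667)·(-2.6667) + (-4.6667)·(-4.6667) + (3.3333)·(3.3333) + (-1.6667)·(-1.6667) + (2.3333)·(2.3333)) / 5 = 59.3333/5 = 11.8667
  S[X,Y] = ((3.3333)·(-2) + (-2.6667)·(-2) + (-4.6667)·(1) + (3.3333)·(4) + (-1.6667)·(1) + (2.3333)·(-2)) / 5 = 1/5 = 0.2
  S[Y,Y] = ((-2)·(-2) + (-2)·(-2) + (1)·(1) + (4)·(4) + (1)·(1) + (-2)·(-2)) / 5 = 30/5 = 6
  S = [[11.8667, 0.2],
 [0.2, 6]].

Step 3 — invert S. det(S) = 11.8667·6 - (0.2)² = 71.16.
  S^{-1} = (1/det) · [[d, -b], [-b, a]] = [[0.0843, -0.0028],
 [-0.0028, 0.1668]].

Step 4 — quadratic form (x̄ - mu_0)^T · S^{-1} · (x̄ - mu_0):
  S^{-1} · (x̄ - mu_0) = (0.1433, -0.1714),
  (x̄ - mu_0)^T · [...] = (1.6667)·(0.1433) + (-1)·(-0.1714) = 0.4103.

Step 5 — scale by n: T² = 6 · 0.4103 = 2.4621.

T² ≈ 2.4621
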